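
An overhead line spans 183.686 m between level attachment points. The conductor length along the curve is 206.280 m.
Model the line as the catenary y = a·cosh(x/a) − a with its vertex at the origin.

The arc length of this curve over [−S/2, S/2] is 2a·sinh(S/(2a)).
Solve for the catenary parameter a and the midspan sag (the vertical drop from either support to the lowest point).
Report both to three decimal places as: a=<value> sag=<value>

seed: a₀ = √(S³/(24(L−S))) = √(183.686³/(24·22.594)) = 106.908418
iter 1: u=0.859081  f(a)=+8.485e-01  f'(a)=-4.547e-01  a ← 106.908418 − (+8.485e-01/-4.547e-01) = 108.774547
iter 2: u=0.844343  f(a)=+2.273e-02  f'(a)=-4.306e-01  a ← 108.774547 − (+2.273e-02/-4.306e-01) = 108.827323
iter 3: u=0.843933  f(a)=+1.730e-05  f'(a)=-4.300e-01  a ← 108.827323 − (+1.730e-05/-4.300e-01) = 108.827363
iter 4: u=0.843933  f(a)=+1.003e-11  f'(a)=-4.300e-01  a ← 108.827363 − (+1.003e-11/-4.300e-01) = 108.827363
converged: |Δa| < 1e-12 after 4 iterations
sag = a·(cosh(S/(2a)) − 1) = 108.827363·(cosh(0.843933) − 1) = 41.110139
T_max/T_min = cosh(S/(2a)) = 1.377756

a=108.827 sag=41.110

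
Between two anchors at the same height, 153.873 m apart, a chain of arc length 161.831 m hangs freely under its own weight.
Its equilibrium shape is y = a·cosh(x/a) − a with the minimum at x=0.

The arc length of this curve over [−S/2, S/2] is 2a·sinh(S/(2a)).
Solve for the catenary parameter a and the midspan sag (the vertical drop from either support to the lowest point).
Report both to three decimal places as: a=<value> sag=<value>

a=139.172 sag=21.813

seed: a₀ = √(S³/(24(L−S))) = √(153.873³/(24·7.958)) = 138.113472
iter 1: u=0.557053  f(a)=+1.244e-01  f'(a)=-1.189e-01  a ← 138.113472 − (+1.244e-01/-1.189e-01) = 139.160027
iter 2: u=0.552864  f(a)=+1.428e-03  f'(a)=-1.161e-01  a ← 139.160027 − (+1.428e-03/-1.161e-01) = 139.172323
iter 3: u=0.552815  f(a)=+1.931e-07  f'(a)=-1.161e-01  a ← 139.172323 − (+1.931e-07/-1.161e-01) = 139.172325
iter 4: u=0.552815  f(a)=+0.000e+00  f'(a)=-1.161e-01  a ← 139.172325 − (+0.000e+00/-1.161e-01) = 139.172325
converged: |Δa| < 1e-12 after 4 iterations
sag = a·(cosh(S/(2a)) − 1) = 139.172325·(cosh(0.552815) − 1) = 21.812936
T_max/T_min = cosh(S/(2a)) = 1.156733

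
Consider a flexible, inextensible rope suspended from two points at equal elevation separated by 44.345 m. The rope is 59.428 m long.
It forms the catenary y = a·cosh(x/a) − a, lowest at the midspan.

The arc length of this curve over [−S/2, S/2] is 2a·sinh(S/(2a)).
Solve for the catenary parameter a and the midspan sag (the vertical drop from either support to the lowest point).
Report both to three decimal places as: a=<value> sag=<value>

seed: a₀ = √(S³/(24(L−S))) = √(44.345³/(24·15.083)) = 15.520922
iter 1: u=1.428556  f(a)=+1.616e+00  f'(a)=-2.370e+00  a ← 15.520922 − (+1.616e+00/-2.370e+00) = 16.202706
iter 2: u=1.368444  f(a)=+1.126e-01  f'(a)=-2.050e+00  a ← 16.202706 − (+1.126e-01/-2.050e+00) = 16.257609
iter 3: u=1.363823  f(a)=+6.368e-04  f'(a)=-2.027e+00  a ← 16.257609 − (+6.368e-04/-2.027e+00) = 16.257923
iter 4: u=1.363797  f(a)=+2.063e-08  f'(a)=-2.027e+00  a ← 16.257923 − (+2.063e-08/-2.027e+00) = 16.257923
iter 5: u=1.363797  f(a)=+0.000e+00  f'(a)=-2.027e+00  a ← 16.257923 − (+0.000e+00/-2.027e+00) = 16.257923
converged: |Δa| < 1e-12 after 5 iterations
sag = a·(cosh(S/(2a)) − 1) = 16.257923·(cosh(1.363797) − 1) = 17.613036
T_max/T_min = cosh(S/(2a)) = 2.083351

a=16.258 sag=17.613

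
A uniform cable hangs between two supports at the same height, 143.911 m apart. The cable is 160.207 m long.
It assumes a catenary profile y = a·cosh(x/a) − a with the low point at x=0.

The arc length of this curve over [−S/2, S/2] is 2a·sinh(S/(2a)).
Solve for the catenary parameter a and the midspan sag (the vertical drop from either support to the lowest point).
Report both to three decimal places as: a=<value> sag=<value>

seed: a₀ = √(S³/(24(L−S))) = √(143.911³/(24·16.296)) = 87.296103
iter 1: u=0.824269  f(a)=+5.626e-01  f'(a)=-3.993e-01  a ← 87.296103 − (+5.626e-01/-3.993e-01) = 88.705009
iter 2: u=0.811177  f(a)=+1.391e-02  f'(a)=-3.798e-01  a ← 88.705009 − (+1.391e-02/-3.798e-01) = 88.741633
iter 3: u=0.810843  f(a)=+8.980e-06  f'(a)=-3.793e-01  a ← 88.741633 − (+8.980e-06/-3.793e-01) = 88.741656
iter 4: u=0.810842  f(a)=+3.780e-12  f'(a)=-3.793e-01  a ← 88.741656 − (+3.780e-12/-3.793e-01) = 88.741656
converged: |Δa| < 1e-12 after 4 iterations
sag = a·(cosh(S/(2a)) − 1) = 88.741656·(cosh(0.810842) − 1) = 30.806042
T_max/T_min = cosh(S/(2a)) = 1.347143

a=88.742 sag=30.806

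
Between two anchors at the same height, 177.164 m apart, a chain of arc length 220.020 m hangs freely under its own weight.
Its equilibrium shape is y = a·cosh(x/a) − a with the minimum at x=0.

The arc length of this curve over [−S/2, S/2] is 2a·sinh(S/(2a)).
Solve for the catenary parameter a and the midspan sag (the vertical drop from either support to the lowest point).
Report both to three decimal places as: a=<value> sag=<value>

seed: a₀ = √(S³/(24(L−S))) = √(177.164³/(24·42.856)) = 73.527835
iter 1: u=1.204741  f(a)=+3.220e+00  f'(a)=-1.344e+00  a ← 73.527835 − (+3.220e+00/-1.344e+00) = 75.923631
iter 2: u=1.166725  f(a)=+1.641e-01  f'(a)=-1.210e+00  a ← 75.923631 − (+1.641e-01/-1.210e+00) = 76.059208
iter 3: u=1.164645  f(a)=+4.766e-04  f'(a)=-1.203e+00  a ← 76.059208 − (+4.766e-04/-1.203e+00) = 76.059604
iter 4: u=1.164639  f(a)=+4.048e-09  f'(a)=-1.203e+00  a ← 76.059604 − (+4.048e-09/-1.203e+00) = 76.059604
iter 5: u=1.164639  f(a)=+0.000e+00  f'(a)=-1.203e+00  a ← 76.059604 − (+0.000e+00/-1.203e+00) = 76.059604
converged: |Δa| < 1e-12 after 5 iterations
sag = a·(cosh(S/(2a)) − 1) = 76.059604·(cosh(1.164639) − 1) = 57.683670
T_max/T_min = cosh(S/(2a)) = 1.758401

a=76.060 sag=57.684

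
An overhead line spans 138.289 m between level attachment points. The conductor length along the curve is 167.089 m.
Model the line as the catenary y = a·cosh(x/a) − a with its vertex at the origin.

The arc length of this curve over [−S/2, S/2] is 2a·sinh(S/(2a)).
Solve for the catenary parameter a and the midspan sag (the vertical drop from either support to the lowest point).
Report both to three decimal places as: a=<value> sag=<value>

seed: a₀ = √(S³/(24(L−S))) = √(138.289³/(24·28.800)) = 61.855681
iter 1: u=1.117836  f(a)=+1.854e+00  f'(a)=-1.053e+00  a ← 61.855681 − (+1.854e+00/-1.053e+00) = 63.616420
iter 2: u=1.086897  f(a)=+8.210e-02  f'(a)=-9.615e-01  a ← 63.616420 − (+8.210e-02/-9.615e-01) = 63.701811
iter 3: u=1.085440  f(a)=+1.776e-04  f'(a)=-9.573e-01  a ← 63.701811 − (+1.776e-04/-9.573e-01) = 63.701997
iter 4: u=1.085437  f(a)=+8.344e-10  f'(a)=-9.573e-01  a ← 63.701997 − (+8.344e-10/-9.573e-01) = 63.701997
iter 5: u=1.085437  f(a)=+0.000e+00  f'(a)=-9.573e-01  a ← 63.701997 − (+0.000e+00/-9.573e-01) = 63.701997
converged: |Δa| < 1e-12 after 5 iterations
sag = a·(cosh(S/(2a)) − 1) = 63.701997·(cosh(1.085437) − 1) = 41.358119
T_max/T_min = cosh(S/(2a)) = 1.649244

a=63.702 sag=41.358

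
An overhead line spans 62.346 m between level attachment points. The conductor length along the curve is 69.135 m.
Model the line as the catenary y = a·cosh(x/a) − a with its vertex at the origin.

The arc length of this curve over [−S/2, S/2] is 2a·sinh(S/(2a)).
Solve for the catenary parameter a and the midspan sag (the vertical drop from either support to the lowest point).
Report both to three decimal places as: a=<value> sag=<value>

seed: a₀ = √(S³/(24(L−S))) = √(62.346³/(24·6.789)) = 38.565980
iter 1: u=0.808303  f(a)=+2.253e-01  f'(a)=-3.756e-01  a ← 38.565980 − (+2.253e-01/-3.756e-01) = 39.165691
iter 2: u=0.795926  f(a)=+5.362e-03  f'(a)=-3.579e-01  a ← 39.165691 − (+5.362e-03/-3.579e-01) = 39.180672
iter 3: u=0.795622  f(a)=+3.202e-06  f'(a)=-3.575e-01  a ← 39.180672 − (+3.202e-06/-3.575e-01) = 39.180681
iter 4: u=0.795622  f(a)=+1.151e-12  f'(a)=-3.575e-01  a ← 39.180681 − (+1.151e-12/-3.575e-01) = 39.180681
converged: |Δa| < 1e-12 after 4 iterations
sag = a·(cosh(S/(2a)) − 1) = 39.180681·(cosh(0.795622) − 1) = 13.069083
T_max/T_min = cosh(S/(2a)) = 1.333559

a=39.181 sag=13.069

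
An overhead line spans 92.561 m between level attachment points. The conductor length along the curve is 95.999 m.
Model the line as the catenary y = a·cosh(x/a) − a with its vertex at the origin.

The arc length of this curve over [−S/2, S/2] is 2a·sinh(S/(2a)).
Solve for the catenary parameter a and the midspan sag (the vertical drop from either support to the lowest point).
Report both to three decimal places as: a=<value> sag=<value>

seed: a₀ = √(S³/(24(L−S))) = √(92.561³/(24·3.438)) = 98.035530
iter 1: u=0.472079  f(a)=+3.851e-02  f'(a)=-7.171e-02  a ← 98.035530 − (+3.851e-02/-7.171e-02) = 98.572574
iter 2: u=0.469507  f(a)=+3.188e-04  f'(a)=-7.053e-02  a ← 98.572574 − (+3.188e-04/-7.053e-02) = 98.577093
iter 3: u=0.469485  f(a)=+2.224e-08  f'(a)=-7.052e-02  a ← 98.577093 − (+2.224e-08/-7.052e-02) = 98.577094
iter 4: u=0.469485  f(a)=-1.421e-14  f'(a)=-7.052e-02  a ← 98.577094 − (-1.421e-14/-7.052e-02) = 98.577094
converged: |Δa| < 1e-12 after 4 iterations
sag = a·(cosh(S/(2a)) − 1) = 98.577094·(cosh(0.469485) − 1) = 11.065031
T_max/T_min = cosh(S/(2a)) = 1.112247

a=98.577 sag=11.065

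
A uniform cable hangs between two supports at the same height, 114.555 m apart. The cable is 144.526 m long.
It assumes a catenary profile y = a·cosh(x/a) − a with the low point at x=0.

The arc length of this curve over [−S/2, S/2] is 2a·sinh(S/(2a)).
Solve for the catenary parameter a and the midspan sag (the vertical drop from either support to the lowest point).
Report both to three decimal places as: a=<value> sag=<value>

a=47.411 sag=39.017

seed: a₀ = √(S³/(24(L−S))) = √(114.555³/(24·29.971)) = 45.715643
iter 1: u=1.252908  f(a)=+2.442e+00  f'(a)=-1.529e+00  a ← 45.715643 − (+2.442e+00/-1.529e+00) = 47.313038
iter 2: u=1.210607  f(a)=+1.338e-01  f'(a)=-1.365e+00  a ← 47.313038 − (+1.338e-01/-1.365e+00) = 47.411058
iter 3: u=1.208104  f(a)=+4.536e-04  f'(a)=-1.356e+00  a ← 47.411058 − (+4.536e-04/-1.356e+00) = 47.411392
iter 4: u=1.208096  f(a)=+5.248e-09  f'(a)=-1.356e+00  a ← 47.411392 − (+5.248e-09/-1.356e+00) = 47.411392
iter 5: u=1.208096  f(a)=+0.000e+00  f'(a)=-1.356e+00  a ← 47.411392 − (+0.000e+00/-1.356e+00) = 47.411392
converged: |Δa| < 1e-12 after 5 iterations
sag = a·(cosh(S/(2a)) − 1) = 47.411392·(cosh(1.208096) − 1) = 39.016504
T_max/T_min = cosh(S/(2a)) = 1.822935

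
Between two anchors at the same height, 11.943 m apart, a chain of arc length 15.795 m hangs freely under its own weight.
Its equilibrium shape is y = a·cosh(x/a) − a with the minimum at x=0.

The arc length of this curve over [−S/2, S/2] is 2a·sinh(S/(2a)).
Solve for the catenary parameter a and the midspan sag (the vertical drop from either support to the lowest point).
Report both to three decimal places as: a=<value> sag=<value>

seed: a₀ = √(S³/(24(L−S))) = √(11.943³/(24·3.852)) = 4.292610
iter 1: u=1.391112  f(a)=+3.904e-01  f'(a)=-2.167e+00  a ← 4.292610 − (+3.904e-01/-2.167e+00) = 4.472756
iter 2: u=1.335083  f(a)=+2.592e-02  f'(a)=-1.888e+00  a ← 4.472756 − (+2.592e-02/-1.888e+00) = 4.486485
iter 3: u=1.330997  f(a)=+1.322e-04  f'(a)=-1.869e+00  a ← 4.486485 − (+1.322e-04/-1.869e+00) = 4.486556
iter 4: u=1.330976  f(a)=+3.480e-09  f'(a)=-1.869e+00  a ← 4.486556 − (+3.480e-09/-1.869e+00) = 4.486556
iter 5: u=1.330976  f(a)=+1.776e-15  f'(a)=-1.869e+00  a ← 4.486556 − (+1.776e-15/-1.869e+00) = 4.486556
converged: |Δa| < 1e-12 after 5 iterations
sag = a·(cosh(S/(2a)) − 1) = 4.486556·(cosh(1.330976) − 1) = 4.596378
T_max/T_min = cosh(S/(2a)) = 2.024478

a=4.487 sag=4.596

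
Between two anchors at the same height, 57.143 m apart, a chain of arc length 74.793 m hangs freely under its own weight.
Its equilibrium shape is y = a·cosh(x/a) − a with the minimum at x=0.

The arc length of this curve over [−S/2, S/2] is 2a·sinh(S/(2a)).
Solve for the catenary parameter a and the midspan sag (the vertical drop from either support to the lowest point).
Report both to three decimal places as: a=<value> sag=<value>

a=21.898 sag=21.438

seed: a₀ = √(S³/(24(L−S))) = √(57.143³/(24·17.650)) = 20.987784
iter 1: u=1.361340  f(a)=+1.710e+00  f'(a)=-2.015e+00  a ← 20.987784 − (+1.710e+00/-2.015e+00) = 21.836198
iter 2: u=1.308447  f(a)=+1.091e-01  f'(a)=-1.765e+00  a ← 21.836198 − (+1.091e-01/-1.765e+00) = 21.898018
iter 3: u=1.304753  f(a)=+5.117e-04  f'(a)=-1.749e+00  a ← 21.898018 − (+5.117e-04/-1.749e+00) = 21.898311
iter 4: u=1.304735  f(a)=+1.137e-08  f'(a)=-1.749e+00  a ← 21.898311 − (+1.137e-08/-1.749e+00) = 21.898311
iter 5: u=1.304735  f(a)=+1.421e-14  f'(a)=-1.749e+00  a ← 21.898311 − (+1.421e-14/-1.749e+00) = 21.898311
converged: |Δa| < 1e-12 after 5 iterations
sag = a·(cosh(S/(2a)) − 1) = 21.898311·(cosh(1.304735) − 1) = 21.437981
T_max/T_min = cosh(S/(2a)) = 1.978979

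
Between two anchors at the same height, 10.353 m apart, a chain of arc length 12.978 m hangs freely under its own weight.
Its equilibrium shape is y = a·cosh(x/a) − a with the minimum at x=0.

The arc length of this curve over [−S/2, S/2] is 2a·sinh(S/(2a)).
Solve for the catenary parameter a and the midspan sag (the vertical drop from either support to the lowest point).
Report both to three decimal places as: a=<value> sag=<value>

a=4.348 sag=3.463

seed: a₀ = √(S³/(24(L−S))) = √(10.353³/(24·2.625)) = 4.196904
iter 1: u=1.233409  f(a)=+2.071e-01  f'(a)=-1.452e+00  a ← 4.196904 − (+2.071e-01/-1.452e+00) = 4.339520
iter 2: u=1.192874  f(a)=+1.102e-02  f'(a)=-1.301e+00  a ← 4.339520 − (+1.102e-02/-1.301e+00) = 4.347992
iter 3: u=1.190550  f(a)=+3.512e-05  f'(a)=-1.293e+00  a ← 4.347992 − (+3.512e-05/-1.293e+00) = 4.348019
iter 4: u=1.190542  f(a)=+3.591e-10  f'(a)=-1.293e+00  a ← 4.348019 − (+3.591e-10/-1.293e+00) = 4.348019
iter 5: u=1.190542  f(a)=+0.000e+00  f'(a)=-1.293e+00  a ← 4.348019 − (+0.000e+00/-1.293e+00) = 4.348019
converged: |Δa| < 1e-12 after 5 iterations
sag = a·(cosh(S/(2a)) − 1) = 4.348019·(cosh(1.190542) − 1) = 3.463024
T_max/T_min = cosh(S/(2a)) = 1.796460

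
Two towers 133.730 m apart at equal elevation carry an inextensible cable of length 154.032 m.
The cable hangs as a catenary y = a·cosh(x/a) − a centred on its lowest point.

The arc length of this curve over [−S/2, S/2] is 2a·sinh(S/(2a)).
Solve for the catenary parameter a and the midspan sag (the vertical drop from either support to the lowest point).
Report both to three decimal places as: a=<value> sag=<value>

a=71.602 sag=33.556

seed: a₀ = √(S³/(24(L−S))) = √(133.730³/(24·20.302)) = 70.059694
iter 1: u=0.954400  f(a)=+9.449e-01  f'(a)=-6.341e-01  a ← 70.059694 − (+9.449e-01/-6.341e-01) = 71.549904
iter 2: u=0.934523  f(a)=+3.099e-02  f'(a)=-5.931e-01  a ← 71.549904 − (+3.099e-02/-5.931e-01) = 71.602154
iter 3: u=0.933841  f(a)=+3.584e-05  f'(a)=-5.918e-01  a ← 71.602154 − (+3.584e-05/-5.918e-01) = 71.602215
iter 4: u=0.933840  f(a)=+4.803e-11  f'(a)=-5.918e-01  a ← 71.602215 − (+4.803e-11/-5.918e-01) = 71.602215
iter 5: u=0.933840  f(a)=+0.000e+00  f'(a)=-5.918e-01  a ← 71.602215 − (+0.000e+00/-5.918e-01) = 71.602215
converged: |Δa| < 1e-12 after 5 iterations
sag = a·(cosh(S/(2a)) − 1) = 71.602215·(cosh(0.933840) − 1) = 33.556434
T_max/T_min = cosh(S/(2a)) = 1.468651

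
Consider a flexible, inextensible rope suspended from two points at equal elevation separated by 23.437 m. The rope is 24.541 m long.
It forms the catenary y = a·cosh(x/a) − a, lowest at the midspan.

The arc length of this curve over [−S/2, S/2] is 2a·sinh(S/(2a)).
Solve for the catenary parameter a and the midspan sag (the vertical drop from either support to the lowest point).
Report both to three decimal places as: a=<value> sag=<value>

seed: a₀ = √(S³/(24(L−S))) = √(23.437³/(24·1.104)) = 22.042603
iter 1: u=0.531630  f(a)=+1.571e-02  f'(a)=-1.030e-01  a ← 22.042603 − (+1.571e-02/-1.030e-01) = 22.195050
iter 2: u=0.527978  f(a)=+1.644e-04  f'(a)=-1.009e-01  a ← 22.195050 − (+1.644e-04/-1.009e-01) = 22.196680
iter 3: u=0.527939  f(a)=+1.845e-08  f'(a)=-1.009e-01  a ← 22.196680 − (+1.845e-08/-1.009e-01) = 22.196680
iter 4: u=0.527939  f(a)=+3.553e-15  f'(a)=-1.009e-01  a ← 22.196680 − (+3.553e-15/-1.009e-01) = 22.196680
converged: |Δa| < 1e-12 after 4 iterations
sag = a·(cosh(S/(2a)) − 1) = 22.196680·(cosh(0.527939) − 1) = 3.165847
T_max/T_min = cosh(S/(2a)) = 1.142627

a=22.197 sag=3.166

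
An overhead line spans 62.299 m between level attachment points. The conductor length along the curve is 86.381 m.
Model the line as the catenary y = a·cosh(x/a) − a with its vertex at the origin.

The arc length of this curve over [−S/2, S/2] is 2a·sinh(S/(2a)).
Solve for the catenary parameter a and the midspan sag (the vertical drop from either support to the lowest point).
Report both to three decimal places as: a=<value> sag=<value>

a=21.548 sag=26.720

seed: a₀ = √(S³/(24(L−S))) = √(62.299³/(24·24.082)) = 20.453598
iter 1: u=1.522935  f(a)=+2.952e+00  f'(a)=-2.948e+00  a ← 20.453598 − (+2.952e+00/-2.948e+00) = 21.454893
iter 2: u=1.451860  f(a)=+2.306e-01  f'(a)=-2.504e+00  a ← 21.454893 − (+2.306e-01/-2.504e+00) = 21.546993
iter 3: u=1.445654  f(a)=+1.671e-03  f'(a)=-2.468e+00  a ← 21.546993 − (+1.671e-03/-2.468e+00) = 21.547670
iter 4: u=1.445609  f(a)=+8.915e-08  f'(a)=-2.468e+00  a ← 21.547670 − (+8.915e-08/-2.468e+00) = 21.547670
iter 5: u=1.445609  f(a)=+0.000e+00  f'(a)=-2.468e+00  a ← 21.547670 − (+0.000e+00/-2.468e+00) = 21.547670
converged: |Δa| < 1e-12 after 5 iterations
sag = a·(cosh(S/(2a)) − 1) = 21.547670·(cosh(1.445609) − 1) = 26.719517
T_max/T_min = cosh(S/(2a)) = 2.240019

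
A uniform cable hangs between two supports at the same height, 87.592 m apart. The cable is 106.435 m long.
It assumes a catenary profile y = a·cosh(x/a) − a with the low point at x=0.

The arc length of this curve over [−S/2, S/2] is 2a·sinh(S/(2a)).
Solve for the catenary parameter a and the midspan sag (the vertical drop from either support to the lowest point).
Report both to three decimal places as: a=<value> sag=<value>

a=39.736 sag=26.680

seed: a₀ = √(S³/(24(L−S))) = √(87.592³/(24·18.843)) = 38.549258
iter 1: u=1.136105  f(a)=+1.254e+00  f'(a)=-1.110e+00  a ← 38.549258 − (+1.254e+00/-1.110e+00) = 39.679348
iter 2: u=1.103748  f(a)=+5.726e-02  f'(a)=-1.011e+00  a ← 39.679348 − (+5.726e-02/-1.011e+00) = 39.736015
iter 3: u=1.102174  f(a)=+1.320e-04  f'(a)=-1.006e+00  a ← 39.736015 − (+1.320e-04/-1.006e+00) = 39.736146
iter 4: u=1.102170  f(a)=+7.054e-10  f'(a)=-1.006e+00  a ← 39.736146 − (+7.054e-10/-1.006e+00) = 39.736146
iter 5: u=1.102170  f(a)=+0.000e+00  f'(a)=-1.006e+00  a ← 39.736146 − (+0.000e+00/-1.006e+00) = 39.736146
converged: |Δa| < 1e-12 after 5 iterations
sag = a·(cosh(S/(2a)) − 1) = 39.736146·(cosh(1.102170) − 1) = 26.679692
T_max/T_min = cosh(S/(2a)) = 1.671421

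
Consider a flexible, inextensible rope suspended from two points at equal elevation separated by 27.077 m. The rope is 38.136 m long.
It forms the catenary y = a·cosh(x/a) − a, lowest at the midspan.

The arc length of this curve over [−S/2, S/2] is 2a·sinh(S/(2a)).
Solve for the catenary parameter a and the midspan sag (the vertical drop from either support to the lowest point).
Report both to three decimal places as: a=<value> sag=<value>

seed: a₀ = √(S³/(24(L−S))) = √(27.077³/(24·11.059)) = 8.648430
iter 1: u=1.565429  f(a)=+1.437e+00  f'(a)=-3.242e+00  a ← 8.648430 − (+1.437e+00/-3.242e+00) = 9.091686
iter 2: u=1.489108  f(a)=+1.179e-01  f'(a)=-2.730e+00  a ← 9.091686 − (+1.179e-01/-2.730e+00) = 9.134860
iter 3: u=1.482070  f(a)=+9.494e-04  f'(a)=-2.686e+00  a ← 9.134860 − (+9.494e-04/-2.686e+00) = 9.135213
iter 4: u=1.482012  f(a)=+6.271e-08  f'(a)=-2.686e+00  a ← 9.135213 − (+6.271e-08/-2.686e+00) = 9.135213
iter 5: u=1.482012  f(a)=+7.105e-15  f'(a)=-2.686e+00  a ← 9.135213 − (+7.105e-15/-2.686e+00) = 9.135213
converged: |Δa| < 1e-12 after 5 iterations
sag = a·(cosh(S/(2a)) − 1) = 9.135213·(cosh(1.482012) − 1) = 12.008125
T_max/T_min = cosh(S/(2a)) = 2.314488

a=9.135 sag=12.008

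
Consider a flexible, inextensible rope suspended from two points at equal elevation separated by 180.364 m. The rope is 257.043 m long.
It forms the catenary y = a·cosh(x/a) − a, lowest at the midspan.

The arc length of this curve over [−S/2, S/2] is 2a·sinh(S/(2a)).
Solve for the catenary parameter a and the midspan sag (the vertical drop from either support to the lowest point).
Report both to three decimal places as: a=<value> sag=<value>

a=59.763 sag=81.974

seed: a₀ = √(S³/(24(L−S))) = √(180.364³/(24·76.679)) = 56.465210
iter 1: u=1.597125  f(a)=+1.040e+01  f'(a)=-3.475e+00  a ← 56.465210 − (+1.040e+01/-3.475e+00) = 59.456668
iter 2: u=1.516768  f(a)=+8.832e-01  f'(a)=-2.907e+00  a ← 59.456668 − (+8.832e-01/-2.907e+00) = 59.760459
iter 3: u=1.509058  f(a)=+7.684e-03  f'(a)=-2.857e+00  a ← 59.760459 − (+7.684e-03/-2.857e+00) = 59.763148
iter 4: u=1.508990  f(a)=+5.928e-07  f'(a)=-2.857e+00  a ← 59.763148 − (+5.928e-07/-2.857e+00) = 59.763148
iter 5: u=1.508990  f(a)=+0.000e+00  f'(a)=-2.857e+00  a ← 59.763148 − (+0.000e+00/-2.857e+00) = 59.763148
converged: |Δa| < 1e-12 after 5 iterations
sag = a·(cosh(S/(2a)) − 1) = 59.763148·(cosh(1.508990) − 1) = 81.973967
T_max/T_min = cosh(S/(2a)) = 2.371647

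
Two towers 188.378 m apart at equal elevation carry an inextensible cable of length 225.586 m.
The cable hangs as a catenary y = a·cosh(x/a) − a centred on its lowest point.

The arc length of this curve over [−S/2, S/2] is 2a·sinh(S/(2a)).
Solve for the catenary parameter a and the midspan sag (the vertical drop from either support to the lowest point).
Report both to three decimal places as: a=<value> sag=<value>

seed: a₀ = √(S³/(24(L−S))) = √(188.378³/(24·37.208)) = 86.520992
iter 1: u=1.088626  f(a)=+2.268e+00  f'(a)=-9.664e-01  a ← 86.520992 − (+2.268e+00/-9.664e-01) = 88.867788
iter 2: u=1.059878  f(a)=+9.555e-02  f'(a)=-8.866e-01  a ← 88.867788 − (+9.555e-02/-8.866e-01) = 88.975567
iter 3: u=1.058594  f(a)=+1.861e-04  f'(a)=-8.831e-01  a ← 88.975567 − (+1.861e-04/-8.831e-01) = 88.975778
iter 4: u=1.058591  f(a)=+7.092e-10  f'(a)=-8.831e-01  a ← 88.975778 − (+7.092e-10/-8.831e-01) = 88.975778
iter 5: u=1.058591  f(a)=-5.684e-14  f'(a)=-8.831e-01  a ← 88.975778 − (-5.684e-14/-8.831e-01) = 88.975778
converged: |Δa| < 1e-12 after 5 iterations
sag = a·(cosh(S/(2a)) − 1) = 88.975778·(cosh(1.058591) − 1) = 54.686847
T_max/T_min = cosh(S/(2a)) = 1.614626

a=88.976 sag=54.687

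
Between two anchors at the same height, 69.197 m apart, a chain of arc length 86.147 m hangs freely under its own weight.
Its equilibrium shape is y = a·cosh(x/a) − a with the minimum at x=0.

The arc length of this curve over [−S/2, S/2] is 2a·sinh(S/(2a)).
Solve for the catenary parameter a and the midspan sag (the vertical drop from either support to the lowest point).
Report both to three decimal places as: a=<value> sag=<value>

a=29.534 sag=22.692

seed: a₀ = √(S³/(24(L−S))) = √(69.197³/(24·16.950)) = 28.539110
iter 1: u=1.212319  f(a)=+1.290e+00  f'(a)=-1.372e+00  a ← 28.539110 − (+1.290e+00/-1.372e+00) = 29.479507
iter 2: u=1.173646  f(a)=+6.651e-02  f'(a)=-1.234e+00  a ← 29.479507 − (+6.651e-02/-1.234e+00) = 29.533416
iter 3: u=1.171503  f(a)=+1.980e-04  f'(a)=-1.226e+00  a ← 29.533416 − (+1.980e-04/-1.226e+00) = 29.533578
iter 4: u=1.171497  f(a)=+1.767e-09  f'(a)=-1.226e+00  a ← 29.533578 − (+1.767e-09/-1.226e+00) = 29.533578
iter 5: u=1.171497  f(a)=+0.000e+00  f'(a)=-1.226e+00  a ← 29.533578 − (+0.000e+00/-1.226e+00) = 29.533578
converged: |Δa| < 1e-12 after 5 iterations
sag = a·(cosh(S/(2a)) − 1) = 29.533578·(cosh(1.171497) − 1) = 22.692456
T_max/T_min = cosh(S/(2a)) = 1.768361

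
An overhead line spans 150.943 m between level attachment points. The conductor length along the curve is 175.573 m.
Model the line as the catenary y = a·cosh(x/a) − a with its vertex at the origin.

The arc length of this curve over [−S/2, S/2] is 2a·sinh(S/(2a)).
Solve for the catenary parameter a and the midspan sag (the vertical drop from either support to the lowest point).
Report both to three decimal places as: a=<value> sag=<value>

a=78.076 sag=39.407

seed: a₀ = √(S³/(24(L−S))) = √(150.943³/(24·24.630)) = 76.274899
iter 1: u=0.989467  f(a)=+1.234e+00  f'(a)=-7.113e-01  a ← 76.274899 − (+1.234e+00/-7.113e-01) = 78.010005
iter 2: u=0.967459  f(a)=+4.337e-02  f'(a)=-6.621e-01  a ← 78.010005 − (+4.337e-02/-6.621e-01) = 78.075507
iter 3: u=0.966648  f(a)=+5.787e-05  f'(a)=-6.603e-01  a ← 78.075507 − (+5.787e-05/-6.603e-01) = 78.075595
iter 4: u=0.966646  f(a)=+1.034e-10  f'(a)=-6.603e-01  a ← 78.075595 − (+1.034e-10/-6.603e-01) = 78.075595
iter 5: u=0.966646  f(a)=+2.842e-14  f'(a)=-6.603e-01  a ← 78.075595 − (+2.842e-14/-6.603e-01) = 78.075595
converged: |Δa| < 1e-12 after 5 iterations
sag = a·(cosh(S/(2a)) − 1) = 78.075595·(cosh(0.966646) − 1) = 39.407460
T_max/T_min = cosh(S/(2a)) = 1.504735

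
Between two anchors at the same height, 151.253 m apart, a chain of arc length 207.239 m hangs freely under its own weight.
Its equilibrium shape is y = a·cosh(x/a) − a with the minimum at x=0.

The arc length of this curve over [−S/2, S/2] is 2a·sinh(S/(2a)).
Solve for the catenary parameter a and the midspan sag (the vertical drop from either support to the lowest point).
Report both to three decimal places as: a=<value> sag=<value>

a=53.354 sag=63.195

seed: a₀ = √(S³/(24(L−S))) = √(151.253³/(24·55.986)) = 50.747033
iter 1: u=1.490264  f(a)=+6.556e+00  f'(a)=-2.737e+00  a ← 50.747033 − (+6.556e+00/-2.737e+00) = 53.142351
iter 2: u=1.423093  f(a)=+4.928e-01  f'(a)=-2.340e+00  a ← 53.142351 − (+4.928e-01/-2.340e+00) = 53.352959
iter 3: u=1.417475  f(a)=+3.284e-03  f'(a)=-2.309e+00  a ← 53.352959 − (+3.284e-03/-2.309e+00) = 53.354382
iter 4: u=1.417437  f(a)=+1.480e-07  f'(a)=-2.308e+00  a ← 53.354382 − (+1.480e-07/-2.308e+00) = 53.354382
iter 5: u=1.417437  f(a)=+2.842e-14  f'(a)=-2.308e+00  a ← 53.354382 − (+2.842e-14/-2.308e+00) = 53.354382
converged: |Δa| < 1e-12 after 5 iterations
sag = a·(cosh(S/(2a)) − 1) = 53.354382·(cosh(1.417437) − 1) = 63.194710
T_max/T_min = cosh(S/(2a)) = 2.184433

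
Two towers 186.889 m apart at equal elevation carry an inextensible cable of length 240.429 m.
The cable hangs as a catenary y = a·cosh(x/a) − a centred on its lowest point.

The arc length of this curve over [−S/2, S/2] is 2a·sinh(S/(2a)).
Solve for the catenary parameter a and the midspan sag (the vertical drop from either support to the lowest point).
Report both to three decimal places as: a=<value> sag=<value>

seed: a₀ = √(S³/(24(L−S))) = √(186.889³/(24·53.540)) = 71.273946
iter 1: u=1.311061  f(a)=+4.794e+00  f'(a)=-1.777e+00  a ← 71.273946 − (+4.794e+00/-1.777e+00) = 73.971968
iter 2: u=1.263242  f(a)=+2.857e-01  f'(a)=-1.571e+00  a ← 73.971968 − (+2.857e-01/-1.571e+00) = 74.153816
iter 3: u=1.260144  f(a)=+1.156e-03  f'(a)=-1.558e+00  a ← 74.153816 − (+1.156e-03/-1.558e+00) = 74.154558
iter 4: u=1.260132  f(a)=+1.912e-08  f'(a)=-1.558e+00  a ← 74.154558 − (+1.912e-08/-1.558e+00) = 74.154558
iter 5: u=1.260132  f(a)=+5.684e-14  f'(a)=-1.558e+00  a ← 74.154558 − (+5.684e-14/-1.558e+00) = 74.154558
converged: |Δa| < 1e-12 after 5 iterations
sag = a·(cosh(S/(2a)) − 1) = 74.154558·(cosh(1.260132) − 1) = 67.091414
T_max/T_min = cosh(S/(2a)) = 1.904751

a=74.155 sag=67.091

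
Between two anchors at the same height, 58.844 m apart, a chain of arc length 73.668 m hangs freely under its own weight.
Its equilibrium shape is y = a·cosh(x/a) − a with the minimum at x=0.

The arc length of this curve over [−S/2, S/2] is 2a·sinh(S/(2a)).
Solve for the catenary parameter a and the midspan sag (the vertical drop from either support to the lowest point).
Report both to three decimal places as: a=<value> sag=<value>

seed: a₀ = √(S³/(24(L−S))) = √(58.844³/(24·14.824)) = 23.931226
iter 1: u=1.229440  f(a)=+1.162e+00  f'(a)=-1.437e+00  a ← 23.931226 − (+1.162e+00/-1.437e+00) = 24.739779
iter 2: u=1.189259  f(a)=+6.146e-02  f'(a)=-1.288e+00  a ← 24.739779 − (+6.146e-02/-1.288e+00) = 24.787492
iter 3: u=1.186970  f(a)=+1.934e-04  f'(a)=-1.280e+00  a ← 24.787492 − (+1.934e-04/-1.280e+00) = 24.787643
iter 4: u=1.186962  f(a)=+1.928e-09  f'(a)=-1.280e+00  a ← 24.787643 − (+1.928e-09/-1.280e+00) = 24.787643
iter 5: u=1.186962  f(a)=+0.000e+00  f'(a)=-1.280e+00  a ← 24.787643 − (+0.000e+00/-1.280e+00) = 24.787643
converged: |Δa| < 1e-12 after 5 iterations
sag = a·(cosh(S/(2a)) − 1) = 24.787643·(cosh(1.186962) − 1) = 19.610226
T_max/T_min = cosh(S/(2a)) = 1.791129

a=24.788 sag=19.610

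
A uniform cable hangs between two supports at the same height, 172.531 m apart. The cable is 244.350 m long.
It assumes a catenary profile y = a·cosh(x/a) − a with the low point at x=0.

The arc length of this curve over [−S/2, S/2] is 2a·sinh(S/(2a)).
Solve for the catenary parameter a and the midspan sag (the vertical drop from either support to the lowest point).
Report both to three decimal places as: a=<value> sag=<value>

seed: a₀ = √(S³/(24(L−S))) = √(172.531³/(24·71.819)) = 54.585264
iter 1: u=1.580381  f(a)=+9.521e+00  f'(a)=-3.350e+00  a ← 54.585264 − (+9.521e+00/-3.350e+00) = 57.427291
iter 2: u=1.502169  f(a)=+7.941e-01  f'(a)=-2.813e+00  a ← 57.427291 − (+7.941e-01/-2.813e+00) = 57.709642
iter 3: u=1.494820  f(a)=+6.635e-03  f'(a)=-2.766e+00  a ← 57.709642 − (+6.635e-03/-2.766e+00) = 57.712041
iter 4: u=1.494757  f(a)=+4.718e-07  f'(a)=-2.765e+00  a ← 57.712041 − (+4.718e-07/-2.765e+00) = 57.712041
iter 5: u=1.494757  f(a)=+2.842e-14  f'(a)=-2.765e+00  a ← 57.712041 − (+2.842e-14/-2.765e+00) = 57.712041
converged: |Δa| < 1e-12 after 5 iterations
sag = a·(cosh(S/(2a)) − 1) = 57.712041·(cosh(1.494757) − 1) = 77.407944
T_max/T_min = cosh(S/(2a)) = 2.341279

a=57.712 sag=77.408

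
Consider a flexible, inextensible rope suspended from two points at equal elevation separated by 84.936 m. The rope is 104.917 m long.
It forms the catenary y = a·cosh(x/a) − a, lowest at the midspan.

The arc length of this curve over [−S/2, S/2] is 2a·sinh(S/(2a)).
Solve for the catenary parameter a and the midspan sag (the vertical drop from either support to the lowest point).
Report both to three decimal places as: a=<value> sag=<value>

a=36.944 sag=27.218

seed: a₀ = √(S³/(24(L−S))) = √(84.936³/(24·19.981)) = 35.745673
iter 1: u=1.188060  f(a)=+1.458e+00  f'(a)=-1.284e+00  a ← 35.745673 − (+1.458e+00/-1.284e+00) = 36.881632
iter 2: u=1.151467  f(a)=+7.241e-02  f'(a)=-1.159e+00  a ← 36.881632 − (+7.241e-02/-1.159e+00) = 36.944092
iter 3: u=1.149521  f(a)=+1.991e-04  f'(a)=-1.153e+00  a ← 36.944092 − (+1.991e-04/-1.153e+00) = 36.944265
iter 4: u=1.149515  f(a)=+1.515e-09  f'(a)=-1.153e+00  a ← 36.944265 − (+1.515e-09/-1.153e+00) = 36.944265
iter 5: u=1.149515  f(a)=+2.842e-14  f'(a)=-1.153e+00  a ← 36.944265 − (+2.842e-14/-1.153e+00) = 36.944265
converged: |Δa| < 1e-12 after 5 iterations
sag = a·(cosh(S/(2a)) − 1) = 36.944265·(cosh(1.149515) − 1) = 27.217819
T_max/T_min = cosh(S/(2a)) = 1.736726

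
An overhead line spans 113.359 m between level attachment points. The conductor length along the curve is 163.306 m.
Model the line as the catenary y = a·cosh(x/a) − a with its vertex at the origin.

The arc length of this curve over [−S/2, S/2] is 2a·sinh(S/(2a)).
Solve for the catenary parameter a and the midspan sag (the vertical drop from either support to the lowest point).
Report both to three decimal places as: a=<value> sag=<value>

seed: a₀ = √(S³/(24(L−S))) = √(113.359³/(24·49.947)) = 34.859703
iter 1: u=1.625932  f(a)=+7.033e+00  f'(a)=-3.698e+00  a ← 34.859703 − (+7.033e+00/-3.698e+00) = 36.761475
iter 2: u=1.541818  f(a)=+6.166e-01  f'(a)=-3.076e+00  a ← 36.761475 − (+6.166e-01/-3.076e+00) = 36.961930
iter 3: u=1.533456  f(a)=+5.744e-03  f'(a)=-3.019e+00  a ← 36.961930 − (+5.744e-03/-3.019e+00) = 36.963833
iter 4: u=1.533377  f(a)=+5.088e-07  f'(a)=-3.018e+00  a ← 36.963833 − (+5.088e-07/-3.018e+00) = 36.963833
iter 5: u=1.533377  f(a)=-2.842e-14  f'(a)=-3.018e+00  a ← 36.963833 − (-2.842e-14/-3.018e+00) = 36.963833
converged: |Δa| < 1e-12 after 5 iterations
sag = a·(cosh(S/(2a)) − 1) = 36.963833·(cosh(1.533377) − 1) = 52.666169
T_max/T_min = cosh(S/(2a)) = 2.424803

a=36.964 sag=52.666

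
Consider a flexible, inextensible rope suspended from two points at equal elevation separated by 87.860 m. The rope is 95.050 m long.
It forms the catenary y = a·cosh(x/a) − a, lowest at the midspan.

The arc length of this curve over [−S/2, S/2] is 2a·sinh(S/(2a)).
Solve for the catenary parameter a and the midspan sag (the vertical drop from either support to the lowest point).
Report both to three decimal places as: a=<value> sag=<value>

seed: a₀ = √(S³/(24(L−S))) = √(87.860³/(24·7.190)) = 62.692665
iter 1: u=0.700720  f(a)=+1.786e-01  f'(a)=-2.408e-01  a ← 62.692665 − (+1.786e-01/-2.408e-01) = 63.434233
iter 2: u=0.692528  f(a)=+3.218e-03  f'(a)=-2.322e-01  a ← 63.434233 − (+3.218e-03/-2.322e-01) = 63.448092
iter 3: u=0.692377  f(a)=+1.088e-06  f'(a)=-2.321e-01  a ← 63.448092 − (+1.088e-06/-2.321e-01) = 63.448096
iter 4: u=0.692377  f(a)=+1.279e-13  f'(a)=-2.321e-01  a ← 63.448096 − (+1.279e-13/-2.321e-01) = 63.448096
converged: |Δa| < 1e-12 after 4 iterations
sag = a·(cosh(S/(2a)) − 1) = 63.448096·(cosh(0.692377) − 1) = 15.825396
T_max/T_min = cosh(S/(2a)) = 1.249423

a=63.448 sag=15.825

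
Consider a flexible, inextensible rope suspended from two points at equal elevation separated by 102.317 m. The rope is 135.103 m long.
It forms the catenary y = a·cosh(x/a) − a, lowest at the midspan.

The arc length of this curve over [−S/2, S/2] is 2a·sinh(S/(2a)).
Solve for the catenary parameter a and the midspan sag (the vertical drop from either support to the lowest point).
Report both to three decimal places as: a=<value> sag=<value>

a=38.552 sag=39.226

seed: a₀ = √(S³/(24(L−S))) = √(102.317³/(24·32.786)) = 36.895369
iter 1: u=1.386583  f(a)=+3.300e+00  f'(a)=-2.143e+00  a ← 36.895369 − (+3.300e+00/-2.143e+00) = 38.435055
iter 2: u=1.331038  f(a)=+2.178e-01  f'(a)=-1.869e+00  a ← 38.435055 − (+2.178e-01/-1.869e+00) = 38.551602
iter 3: u=1.327014  f(a)=+1.097e-03  f'(a)=-1.850e+00  a ← 38.551602 − (+1.097e-03/-1.850e+00) = 38.552196
iter 4: u=1.326993  f(a)=+2.815e-08  f'(a)=-1.850e+00  a ← 38.552196 − (+2.815e-08/-1.850e+00) = 38.552196
iter 5: u=1.326993  f(a)=+0.000e+00  f'(a)=-1.850e+00  a ← 38.552196 − (+0.000e+00/-1.850e+00) = 38.552196
converged: |Δa| < 1e-12 after 5 iterations
sag = a·(cosh(S/(2a)) − 1) = 38.552196·(cosh(1.326993) − 1) = 39.226188
T_max/T_min = cosh(S/(2a)) = 2.017483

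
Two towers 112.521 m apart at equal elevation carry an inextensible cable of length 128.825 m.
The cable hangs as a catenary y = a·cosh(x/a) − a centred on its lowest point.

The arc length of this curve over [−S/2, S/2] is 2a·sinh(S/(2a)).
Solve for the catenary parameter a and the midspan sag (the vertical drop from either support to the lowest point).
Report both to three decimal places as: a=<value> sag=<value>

seed: a₀ = √(S³/(24(L−S))) = √(112.521³/(24·16.304)) = 60.338939
iter 1: u=0.932408  f(a)=+7.236e-01  f'(a)=-5.889e-01  a ← 60.338939 − (+7.236e-01/-5.889e-01) = 61.567665
iter 2: u=0.913799  f(a)=+2.269e-02  f'(a)=-5.525e-01  a ← 61.567665 − (+2.269e-02/-5.525e-01) = 61.608741
iter 3: u=0.913190  f(a)=+2.392e-05  f'(a)=-5.513e-01  a ← 61.608741 − (+2.392e-05/-5.513e-01) = 61.608784
iter 4: u=0.913190  f(a)=+2.666e-11  f'(a)=-5.513e-01  a ← 61.608784 − (+2.666e-11/-5.513e-01) = 61.608784
converged: |Δa| < 1e-12 after 4 iterations
sag = a·(cosh(S/(2a)) − 1) = 61.608784·(cosh(0.913190) − 1) = 27.523771
T_max/T_min = cosh(S/(2a)) = 1.446751

a=61.609 sag=27.524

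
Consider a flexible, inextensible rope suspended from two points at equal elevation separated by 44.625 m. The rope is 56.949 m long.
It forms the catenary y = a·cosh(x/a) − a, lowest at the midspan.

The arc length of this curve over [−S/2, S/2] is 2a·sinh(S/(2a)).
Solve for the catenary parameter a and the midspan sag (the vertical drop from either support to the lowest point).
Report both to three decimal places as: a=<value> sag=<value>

a=18.010 sag=15.682

seed: a₀ = √(S³/(24(L−S))) = √(44.625³/(24·12.324)) = 17.333485
iter 1: u=1.287248  f(a)=+1.062e+00  f'(a)=-1.672e+00  a ← 17.333485 − (+1.062e+00/-1.672e+00) = 17.968818
iter 2: u=1.241734  f(a)=+6.120e-02  f'(a)=-1.484e+00  a ← 17.968818 − (+6.120e-02/-1.484e+00) = 18.010046
iter 3: u=1.238892  f(a)=+2.306e-04  f'(a)=-1.473e+00  a ← 18.010046 − (+2.306e-04/-1.473e+00) = 18.010202
iter 4: u=1.238881  f(a)=+3.301e-09  f'(a)=-1.473e+00  a ← 18.010202 − (+3.301e-09/-1.473e+00) = 18.010202
iter 5: u=1.238881  f(a)=-7.105e-15  f'(a)=-1.473e+00  a ← 18.010202 − (-7.105e-15/-1.473e+00) = 18.010202
converged: |Δa| < 1e-12 after 5 iterations
sag = a·(cosh(S/(2a)) − 1) = 18.010202·(cosh(1.238881) − 1) = 15.682001
T_max/T_min = cosh(S/(2a)) = 1.870729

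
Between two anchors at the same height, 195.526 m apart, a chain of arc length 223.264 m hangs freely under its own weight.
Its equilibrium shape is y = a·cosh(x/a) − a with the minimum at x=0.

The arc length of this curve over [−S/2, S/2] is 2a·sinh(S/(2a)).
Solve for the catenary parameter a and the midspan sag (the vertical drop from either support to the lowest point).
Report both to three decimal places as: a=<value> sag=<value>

seed: a₀ = √(S³/(24(L−S))) = √(195.526³/(24·27.738)) = 105.965278
iter 1: u=0.922595  f(a)=+1.205e+00  f'(a)=-5.695e-01  a ← 105.965278 − (+1.205e+00/-5.695e-01) = 108.080782
iter 2: u=0.904536  f(a)=+3.702e-02  f'(a)=-5.350e-01  a ← 108.080782 − (+3.702e-02/-5.350e-01) = 108.149989
iter 3: u=0.903958  f(a)=+3.742e-05  f'(a)=-5.339e-01  a ← 108.149989 − (+3.742e-05/-5.339e-01) = 108.150059
iter 4: u=0.903957  f(a)=+3.828e-11  f'(a)=-5.339e-01  a ← 108.150059 − (+3.828e-11/-5.339e-01) = 108.150059
converged: |Δa| < 1e-12 after 4 iterations
sag = a·(cosh(S/(2a)) − 1) = 108.150059·(cosh(0.903957) − 1) = 47.278827
T_max/T_min = cosh(S/(2a)) = 1.437160

a=108.150 sag=47.279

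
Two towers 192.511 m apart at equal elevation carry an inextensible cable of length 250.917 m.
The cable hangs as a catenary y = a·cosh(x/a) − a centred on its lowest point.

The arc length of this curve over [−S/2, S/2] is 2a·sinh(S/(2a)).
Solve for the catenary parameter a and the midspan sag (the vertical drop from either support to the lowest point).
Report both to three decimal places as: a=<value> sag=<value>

seed: a₀ = √(S³/(24(L−S))) = √(192.511³/(24·58.406)) = 71.342606
iter 1: u=1.349201  f(a)=+5.552e+00  f'(a)=-1.955e+00  a ← 71.342606 − (+5.552e+00/-1.955e+00) = 74.182012
iter 2: u=1.297558  f(a)=+3.487e-01  f'(a)=-1.717e+00  a ← 74.182012 − (+3.487e-01/-1.717e+00) = 74.385102
iter 3: u=1.294016  f(a)=+1.579e-03  f'(a)=-1.701e+00  a ← 74.385102 − (+1.579e-03/-1.701e+00) = 74.386030
iter 4: u=1.294000  f(a)=+3.270e-08  f'(a)=-1.701e+00  a ← 74.386030 − (+3.270e-08/-1.701e+00) = 74.386030
iter 5: u=1.294000  f(a)=+2.842e-14  f'(a)=-1.701e+00  a ← 74.386030 − (+2.842e-14/-1.701e+00) = 74.386030
converged: |Δa| < 1e-12 after 5 iterations
sag = a·(cosh(S/(2a)) − 1) = 74.386030·(cosh(1.294000) − 1) = 71.467035
T_max/T_min = cosh(S/(2a)) = 1.960759

a=74.386 sag=71.467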